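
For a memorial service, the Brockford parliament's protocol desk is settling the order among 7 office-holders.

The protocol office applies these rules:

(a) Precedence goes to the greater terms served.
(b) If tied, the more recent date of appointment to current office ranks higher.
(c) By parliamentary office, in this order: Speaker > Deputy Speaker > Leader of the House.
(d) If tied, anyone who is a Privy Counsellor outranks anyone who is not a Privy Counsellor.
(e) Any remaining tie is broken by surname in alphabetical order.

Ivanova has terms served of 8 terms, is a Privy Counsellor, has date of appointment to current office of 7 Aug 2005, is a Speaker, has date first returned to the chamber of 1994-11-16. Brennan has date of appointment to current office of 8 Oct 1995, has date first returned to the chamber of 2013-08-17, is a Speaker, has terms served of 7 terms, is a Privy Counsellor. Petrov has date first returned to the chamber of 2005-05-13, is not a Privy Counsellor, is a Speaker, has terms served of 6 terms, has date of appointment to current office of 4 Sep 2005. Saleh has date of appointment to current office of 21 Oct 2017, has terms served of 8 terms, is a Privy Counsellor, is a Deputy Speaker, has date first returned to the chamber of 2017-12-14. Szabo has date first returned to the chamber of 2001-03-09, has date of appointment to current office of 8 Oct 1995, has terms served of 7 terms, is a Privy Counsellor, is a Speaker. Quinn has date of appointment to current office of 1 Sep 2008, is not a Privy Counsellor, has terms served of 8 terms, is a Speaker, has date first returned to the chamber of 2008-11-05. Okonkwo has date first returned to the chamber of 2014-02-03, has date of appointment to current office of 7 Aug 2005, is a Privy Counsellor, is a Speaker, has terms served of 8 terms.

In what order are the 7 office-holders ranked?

By terms served (higher first): Saleh, Quinn, Ivanova and Okonkwo (each 8 terms); then Brennan and Szabo (both 7 terms); then Petrov (6 terms).
Among Saleh, Quinn, Ivanova and Okonkwo, by date of appointment to current office (later first): Saleh (21 Oct 2017) before Quinn (1 Sep 2008) before Ivanova and Okonkwo (7 Aug 2005).
Ivanova and Okonkwo are each Speaker, so the next rule applies.
Ivanova and Okonkwo are each a Privy Counsellor, so the next rule applies.
Among Ivanova and Okonkwo, alphabetically by surname: Ivanova before Okonkwo.
Brennan and Szabo both have date of appointment to current office 8 Oct 1995, so the next rule applies.
Brennan and Szabo are each Speaker, so the next rule applies.
Brennan and Szabo are each a Privy Counsellor, so the next rule applies.
Among Brennan and Szabo, alphabetically by surname: Brennan before Szabo.
Full order: Saleh, Quinn, Ivanova, Okonkwo, Brennan, Szabo, Petrov.

Saleh, Quinn, Ivanova, Okonkwo, Brennan, Szabo, Petrov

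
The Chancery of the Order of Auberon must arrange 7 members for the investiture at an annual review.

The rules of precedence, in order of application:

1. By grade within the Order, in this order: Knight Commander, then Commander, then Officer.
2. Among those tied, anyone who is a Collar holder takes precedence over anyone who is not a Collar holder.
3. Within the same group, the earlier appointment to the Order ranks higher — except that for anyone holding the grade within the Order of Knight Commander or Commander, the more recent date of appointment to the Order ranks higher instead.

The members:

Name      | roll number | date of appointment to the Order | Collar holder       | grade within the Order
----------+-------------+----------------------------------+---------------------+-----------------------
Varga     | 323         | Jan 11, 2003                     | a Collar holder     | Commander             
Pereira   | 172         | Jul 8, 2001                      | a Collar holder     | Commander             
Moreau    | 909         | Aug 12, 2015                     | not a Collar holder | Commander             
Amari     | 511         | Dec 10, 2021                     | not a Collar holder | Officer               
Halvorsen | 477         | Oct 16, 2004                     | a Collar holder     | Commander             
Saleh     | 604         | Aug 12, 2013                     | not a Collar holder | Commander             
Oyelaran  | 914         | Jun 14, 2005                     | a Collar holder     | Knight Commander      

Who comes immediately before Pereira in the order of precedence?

By grade within the Order: Oyelaran (Knight Commander); then Halvorsen, Varga, Pereira, Moreau and Saleh (Commander); then Amari (Officer).
Among Halvorsen, Varga, Pereira, Moreau and Saleh, a Collar holder before not a Collar holder: Halvorsen, Varga and Pereira (a Collar holder) before Moreau and Saleh (not a Collar holder).
Among Halvorsen, Varga and Pereira, by date of appointment to the Order (later first) (reversed rule for this group): Halvorsen (Oct 16, 2004) before Varga (Jan 11, 2003) before Pereira (Jul 8, 2001).
Among Moreau and Saleh, by date of appointment to the Order (later first) (reversed rule for this group): Moreau (Aug 12, 2015) before Saleh (Aug 12, 2013).
Order: Oyelaran, Halvorsen, Varga, Pereira, Moreau, Saleh, Amari.

Varga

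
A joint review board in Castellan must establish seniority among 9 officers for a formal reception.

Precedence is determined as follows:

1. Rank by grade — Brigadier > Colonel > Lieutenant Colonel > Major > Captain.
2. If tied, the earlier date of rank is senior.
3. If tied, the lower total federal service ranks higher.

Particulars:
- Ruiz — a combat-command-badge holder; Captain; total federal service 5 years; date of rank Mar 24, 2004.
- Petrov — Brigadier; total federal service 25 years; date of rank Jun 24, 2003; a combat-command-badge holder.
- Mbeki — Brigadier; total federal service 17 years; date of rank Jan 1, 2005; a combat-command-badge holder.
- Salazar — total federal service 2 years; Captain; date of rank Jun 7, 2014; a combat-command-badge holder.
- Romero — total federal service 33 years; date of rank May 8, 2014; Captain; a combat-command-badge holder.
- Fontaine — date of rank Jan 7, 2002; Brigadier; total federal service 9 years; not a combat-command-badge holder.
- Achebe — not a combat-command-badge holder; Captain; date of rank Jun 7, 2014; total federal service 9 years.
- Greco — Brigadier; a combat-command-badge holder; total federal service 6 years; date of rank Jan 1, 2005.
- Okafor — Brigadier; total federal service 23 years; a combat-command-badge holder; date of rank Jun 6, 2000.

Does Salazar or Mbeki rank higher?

By grade: Okafor, Fontaine, Petrov, Greco and Mbeki (Brigadier); then Ruiz, Romero, Salazar and Achebe (Captain).
Among Okafor, Fontaine, Petrov, Greco and Mbeki, by date of rank (earlier first): Okafor (Jun 6, 2000) before Fontaine (Jan 7, 2002) before Petrov (Jun 24, 2003) before Greco and Mbeki (Jan 1, 2005).
Among Greco and Mbeki, by total federal service (lower first): Greco (6 years) before Mbeki (17 years).
Among Ruiz, Romero, Salazar and Achebe, by date of rank (earlier first): Ruiz (Mar 24, 2004) before Romero (May 8, 2014) before Salazar and Achebe (Jun 7, 2014).
Among Salazar and Achebe, by total federal service (lower first): Salazar (2 years) before Achebe (9 years).
So Mbeki takes precedence.

Mbeki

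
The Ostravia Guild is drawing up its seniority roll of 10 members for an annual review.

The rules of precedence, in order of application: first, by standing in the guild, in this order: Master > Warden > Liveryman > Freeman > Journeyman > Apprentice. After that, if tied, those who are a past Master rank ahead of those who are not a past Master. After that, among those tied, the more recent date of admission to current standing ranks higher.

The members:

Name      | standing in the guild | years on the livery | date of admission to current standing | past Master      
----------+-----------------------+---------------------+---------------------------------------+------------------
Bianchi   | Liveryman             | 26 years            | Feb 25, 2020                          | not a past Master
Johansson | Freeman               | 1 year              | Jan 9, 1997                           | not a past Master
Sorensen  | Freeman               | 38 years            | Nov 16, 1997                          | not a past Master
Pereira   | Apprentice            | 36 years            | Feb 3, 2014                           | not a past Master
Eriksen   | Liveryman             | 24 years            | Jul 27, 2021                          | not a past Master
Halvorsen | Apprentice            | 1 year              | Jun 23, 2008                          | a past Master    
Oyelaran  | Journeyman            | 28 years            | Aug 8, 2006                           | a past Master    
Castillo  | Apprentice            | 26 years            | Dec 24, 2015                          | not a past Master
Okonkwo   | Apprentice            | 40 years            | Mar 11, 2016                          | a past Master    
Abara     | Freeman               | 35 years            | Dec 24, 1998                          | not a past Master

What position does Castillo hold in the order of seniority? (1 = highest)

9

By standing in the guild: Eriksen and Bianchi (Liveryman); then Abara, Sorensen and Johansson (Freeman); then Oyelaran (Journeyman); then Okonkwo, Halvorsen, Castillo and Pereira (Apprentice).
Eriksen and Bianchi are each not a past Master, so the next rule applies.
Among Eriksen and Bianchi, by date of admission to current standing (later first): Eriksen (Jul 27, 2021) before Bianchi (Feb 25, 2020).
Abara, Sorensen and Johansson are each not a past Master, so the next rule applies.
Among Abara, Sorensen and Johansson, by date of admission to current standing (later first): Abara (Dec 24, 1998) before Sorensen (Nov 16, 1997) before Johansson (Jan 9, 1997).
Among Okonkwo, Halvorsen, Castillo and Pereira, a past Master before not a past Master: Okonkwo and Halvorsen (a past Master) before Castillo and Pereira (not a past Master).
Among Okonkwo and Halvorsen, by date of admission to current standing (later first): Okonkwo (Mar 11, 2016) before Halvorsen (Jun 23, 2008).
Among Castillo and Pereira, by date of admission to current standing (later first): Castillo (Dec 24, 2015) before Pereira (Feb 3, 2014).
Order: Eriksen, Bianchi, Abara, Sorensen, Johansson, Oyelaran, Okonkwo, Halvorsen, Castillo, Pereira. So position 9.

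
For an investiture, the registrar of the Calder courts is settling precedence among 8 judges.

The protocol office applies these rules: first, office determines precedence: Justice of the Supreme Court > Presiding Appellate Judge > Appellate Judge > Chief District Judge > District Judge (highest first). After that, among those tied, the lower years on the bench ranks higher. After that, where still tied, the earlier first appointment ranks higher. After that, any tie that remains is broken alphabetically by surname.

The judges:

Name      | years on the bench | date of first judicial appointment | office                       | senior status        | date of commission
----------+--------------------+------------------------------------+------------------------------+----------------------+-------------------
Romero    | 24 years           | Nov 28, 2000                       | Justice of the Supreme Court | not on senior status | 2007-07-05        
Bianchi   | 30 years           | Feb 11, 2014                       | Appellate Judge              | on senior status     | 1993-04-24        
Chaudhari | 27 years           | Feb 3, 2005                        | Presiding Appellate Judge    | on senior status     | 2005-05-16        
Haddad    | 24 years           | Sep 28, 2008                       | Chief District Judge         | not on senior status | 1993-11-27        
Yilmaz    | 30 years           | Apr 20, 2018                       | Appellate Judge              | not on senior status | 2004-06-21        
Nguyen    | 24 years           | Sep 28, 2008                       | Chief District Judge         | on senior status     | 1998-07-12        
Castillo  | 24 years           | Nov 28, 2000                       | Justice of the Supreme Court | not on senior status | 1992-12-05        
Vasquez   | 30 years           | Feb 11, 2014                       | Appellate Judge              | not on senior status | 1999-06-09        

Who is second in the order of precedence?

By office: Castillo and Romero (Justice of the Supreme Court); then Chaudhari (Presiding Appellate Judge); then Bianchi, Vasquez and Yilmaz (Appellate Judge); then Haddad and Nguyen (Chief District Judge).
Castillo and Romero both have years on the bench 24 years, so the next rule applies.
Castillo and Romero both have date of first judicial appointment Nov 28, 2000, so the next rule applies.
Among Castillo and Romero, alphabetically by surname: Castillo before Romero.
Bianchi, Vasquez and Yilmaz all have years on the bench 30 years, so the next rule applies.
Among Bianchi, Vasquez and Yilmaz, by date of first judicial appointment (earlier first): Bianchi and Vasquez (Feb 11, 2014) before Yilmaz (Apr 20, 2018).
Among Bianchi and Vasquez, alphabetically by surname: Bianchi before Vasquez.
Haddad and Nguyen both have years on the bench 24 years, so the next rule applies.
Haddad and Nguyen both have date of first judicial appointment Sep 28, 2008, so the next rule applies.
Among Haddad and Nguyen, alphabetically by surname: Haddad before Nguyen.
Order: Castillo, Romero, Chaudhari, Bianchi, Vasquez, Yilmaz, Haddad, Nguyen.

Romero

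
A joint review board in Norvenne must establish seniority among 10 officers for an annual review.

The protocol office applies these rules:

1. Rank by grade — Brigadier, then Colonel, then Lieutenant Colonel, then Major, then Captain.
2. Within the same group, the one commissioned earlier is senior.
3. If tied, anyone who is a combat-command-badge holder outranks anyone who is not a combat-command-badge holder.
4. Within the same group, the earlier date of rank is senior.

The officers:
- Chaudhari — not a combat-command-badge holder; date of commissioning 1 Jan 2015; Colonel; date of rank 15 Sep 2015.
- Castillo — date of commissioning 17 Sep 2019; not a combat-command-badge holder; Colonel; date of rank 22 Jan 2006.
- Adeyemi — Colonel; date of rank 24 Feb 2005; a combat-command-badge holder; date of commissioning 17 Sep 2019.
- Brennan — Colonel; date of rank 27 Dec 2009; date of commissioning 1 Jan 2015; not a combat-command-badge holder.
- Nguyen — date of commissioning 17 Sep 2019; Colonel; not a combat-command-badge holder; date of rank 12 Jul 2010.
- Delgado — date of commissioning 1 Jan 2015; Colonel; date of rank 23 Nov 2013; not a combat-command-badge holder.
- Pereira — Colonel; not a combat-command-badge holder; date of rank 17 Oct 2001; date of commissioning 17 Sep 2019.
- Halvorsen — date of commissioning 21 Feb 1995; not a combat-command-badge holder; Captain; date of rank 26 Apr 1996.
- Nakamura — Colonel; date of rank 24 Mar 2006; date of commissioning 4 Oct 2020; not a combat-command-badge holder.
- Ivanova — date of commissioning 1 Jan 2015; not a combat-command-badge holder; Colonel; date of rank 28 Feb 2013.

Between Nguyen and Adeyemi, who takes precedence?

By grade: Brennan, Ivanova, Delgado, Chaudhari, Adeyemi, Pereira, Castillo, Nguyen and Nakamura (Colonel); then Halvorsen (Captain).
Among Brennan, Ivanova, Delgado, Chaudhari, Adeyemi, Pereira, Castillo, Nguyen and Nakamura, by date of commissioning (earlier first): Brennan, Ivanova, Delgado and Chaudhari (1 Jan 2015) before Adeyemi, Pereira, Castillo and Nguyen (17 Sep 2019) before Nakamura (4 Oct 2020).
Brennan, Ivanova, Delgado and Chaudhari are each not a combat-command-badge holder, so the next rule applies.
Among Brennan, Ivanova, Delgado and Chaudhari, by date of rank (earlier first): Brennan (27 Dec 2009) before Ivanova (28 Feb 2013) before Delgado (23 Nov 2013) before Chaudhari (15 Sep 2015).
Among Adeyemi, Pereira, Castillo and Nguyen, a combat-command-badge holder before not a combat-command-badge holder: Adeyemi (a combat-command-badge holder) before Pereira, Castillo and Nguyen (not a combat-command-badge holder).
Among Pereira, Castillo and Nguyen, by date of rank (earlier first): Pereira (17 Oct 2001) before Castillo (22 Jan 2006) before Nguyen (12 Jul 2010).
So Adeyemi takes precedence.

Adeyemi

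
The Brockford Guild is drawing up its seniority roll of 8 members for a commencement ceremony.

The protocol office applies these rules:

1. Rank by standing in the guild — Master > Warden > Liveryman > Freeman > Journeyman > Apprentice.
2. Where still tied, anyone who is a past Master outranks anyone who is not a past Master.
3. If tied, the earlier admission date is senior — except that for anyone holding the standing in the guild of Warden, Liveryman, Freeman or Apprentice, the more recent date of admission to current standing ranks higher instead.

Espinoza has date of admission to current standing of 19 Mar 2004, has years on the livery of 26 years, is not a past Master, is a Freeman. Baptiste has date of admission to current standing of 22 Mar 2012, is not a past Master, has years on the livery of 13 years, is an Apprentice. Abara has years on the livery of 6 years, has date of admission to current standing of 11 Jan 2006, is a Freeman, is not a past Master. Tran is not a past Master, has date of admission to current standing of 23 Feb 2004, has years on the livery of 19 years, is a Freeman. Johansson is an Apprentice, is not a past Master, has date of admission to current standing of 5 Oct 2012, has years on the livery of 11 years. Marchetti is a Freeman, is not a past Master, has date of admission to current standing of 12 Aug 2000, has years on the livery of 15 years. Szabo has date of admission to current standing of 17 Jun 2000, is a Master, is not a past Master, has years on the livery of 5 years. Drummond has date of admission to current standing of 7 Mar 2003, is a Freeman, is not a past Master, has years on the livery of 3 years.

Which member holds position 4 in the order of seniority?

Tran

By standing in the guild: Szabo (Master); then Abara, Espinoza, Tran, Drummond and Marchetti (Freeman); then Johansson and Baptiste (Apprentice).
Abara, Espinoza, Tran, Drummond and Marchetti are each not a past Master, so the next rule applies.
Among Abara, Espinoza, Tran, Drummond and Marchetti, by date of admission to current standing (later first) (reversed rule for this group): Abara (11 Jan 2006) before Espinoza (19 Mar 2004) before Tran (23 Feb 2004) before Drummond (7 Mar 2003) before Marchetti (12 Aug 2000).
Johansson and Baptiste are each not a past Master, so the next rule applies.
Among Johansson and Baptiste, by date of admission to current standing (later first) (reversed rule for this group): Johansson (5 Oct 2012) before Baptiste (22 Mar 2012).
Order: Szabo, Abara, Espinoza, Tran, Drummond, Marchetti, Johansson, Baptiste.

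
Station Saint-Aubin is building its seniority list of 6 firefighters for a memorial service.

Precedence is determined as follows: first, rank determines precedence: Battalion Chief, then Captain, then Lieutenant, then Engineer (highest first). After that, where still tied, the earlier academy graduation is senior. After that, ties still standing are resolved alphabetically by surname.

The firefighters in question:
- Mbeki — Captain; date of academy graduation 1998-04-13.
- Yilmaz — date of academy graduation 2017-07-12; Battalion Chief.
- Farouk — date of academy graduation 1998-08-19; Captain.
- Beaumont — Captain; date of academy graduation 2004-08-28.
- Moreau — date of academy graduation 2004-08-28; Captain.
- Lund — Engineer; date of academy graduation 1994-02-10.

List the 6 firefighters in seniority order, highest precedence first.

Yilmaz, Mbeki, Farouk, Beaumont, Moreau, Lund

By rank: Yilmaz (Battalion Chief); then Mbeki, Farouk, Beaumont and Moreau (Captain); then Lund (Engineer).
Among Mbeki, Farouk, Beaumont and Moreau, by date of academy graduation (earlier first): Mbeki (1998-04-13) before Farouk (1998-08-19) before Beaumont and Moreau (2004-08-28).
Among Beaumont and Moreau, alphabetically by surname: Beaumont before Moreau.
Full order: Yilmaz, Mbeki, Farouk, Beaumont, Moreau, Lund.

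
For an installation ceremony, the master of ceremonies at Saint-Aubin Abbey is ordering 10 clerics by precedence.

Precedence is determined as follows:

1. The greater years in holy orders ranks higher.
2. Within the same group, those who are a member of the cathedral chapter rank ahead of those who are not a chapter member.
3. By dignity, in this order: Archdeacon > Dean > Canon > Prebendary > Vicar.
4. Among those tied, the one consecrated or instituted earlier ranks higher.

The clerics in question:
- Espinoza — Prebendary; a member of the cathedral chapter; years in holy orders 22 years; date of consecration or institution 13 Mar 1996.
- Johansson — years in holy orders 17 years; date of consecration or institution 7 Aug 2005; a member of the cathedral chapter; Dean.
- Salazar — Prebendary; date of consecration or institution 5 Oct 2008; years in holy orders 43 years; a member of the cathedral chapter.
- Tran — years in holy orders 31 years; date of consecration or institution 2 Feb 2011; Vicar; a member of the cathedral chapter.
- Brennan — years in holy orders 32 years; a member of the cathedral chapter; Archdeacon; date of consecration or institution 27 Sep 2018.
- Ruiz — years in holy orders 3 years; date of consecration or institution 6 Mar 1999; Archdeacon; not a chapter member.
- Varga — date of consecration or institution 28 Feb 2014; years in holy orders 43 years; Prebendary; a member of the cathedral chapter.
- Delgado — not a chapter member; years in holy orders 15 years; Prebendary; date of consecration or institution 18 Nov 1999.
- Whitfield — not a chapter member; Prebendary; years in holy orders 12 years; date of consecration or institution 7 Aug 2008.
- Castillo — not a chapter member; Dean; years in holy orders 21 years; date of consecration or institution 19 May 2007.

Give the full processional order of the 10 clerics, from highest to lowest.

By years in holy orders (higher first): Salazar and Varga (both 43 years); then Brennan (32 years); then Tran (31 years); then Espinoza (22 years); then Castillo (21 years); then Johansson (17 years); then Delgado (15 years); then Whitfield (12 years); then Ruiz (3 years).
Salazar and Varga are each a member of the cathedral chapter, so the next rule applies.
Salazar and Varga are each Prebendary, so the next rule applies.
Among Salazar and Varga, by date of consecration or institution (earlier first): Salazar (5 Oct 2008) before Varga (28 Feb 2014).
Full order: Salazar, Varga, Brennan, Tran, Espinoza, Castillo, Johansson, Delgado, Whitfield, Ruiz.

Salazar, Varga, Brennan, Tran, Espinoza, Castillo, Johansson, Delgado, Whitfield, Ruiz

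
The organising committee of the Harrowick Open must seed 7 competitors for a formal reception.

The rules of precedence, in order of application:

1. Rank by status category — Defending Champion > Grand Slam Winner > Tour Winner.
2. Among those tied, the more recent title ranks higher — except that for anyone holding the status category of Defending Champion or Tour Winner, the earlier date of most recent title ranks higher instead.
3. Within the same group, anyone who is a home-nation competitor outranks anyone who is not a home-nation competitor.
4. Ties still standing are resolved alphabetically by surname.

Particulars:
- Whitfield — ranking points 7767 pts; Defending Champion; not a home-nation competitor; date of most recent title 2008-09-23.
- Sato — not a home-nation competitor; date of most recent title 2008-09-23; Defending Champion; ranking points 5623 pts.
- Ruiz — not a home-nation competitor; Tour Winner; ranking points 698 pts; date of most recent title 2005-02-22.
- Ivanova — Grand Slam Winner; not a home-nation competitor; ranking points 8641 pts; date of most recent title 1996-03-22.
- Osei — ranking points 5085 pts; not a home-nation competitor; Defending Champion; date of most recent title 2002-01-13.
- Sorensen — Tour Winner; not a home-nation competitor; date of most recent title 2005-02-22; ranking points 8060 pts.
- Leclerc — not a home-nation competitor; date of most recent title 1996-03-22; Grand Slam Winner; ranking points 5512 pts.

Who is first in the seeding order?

By status category: Osei, Sato and Whitfield (Defending Champion); then Ivanova and Leclerc (Grand Slam Winner); then Ruiz and Sorensen (Tour Winner).
Among Osei, Sato and Whitfield, by date of most recent title (earlier first) (reversed rule for this group): Osei (2002-01-13) before Sato and Whitfield (2008-09-23).
Sato and Whitfield are each not a home-nation competitor, so the next rule applies.
Among Sato and Whitfield, alphabetically by surname: Sato before Whitfield.
Ivanova and Leclerc both have date of most recent title 1996-03-22, so the next rule applies.
Ivanova and Leclerc are each not a home-nation competitor, so the next rule applies.
Among Ivanova and Leclerc, alphabetically by surname: Ivanova before Leclerc.
Ruiz and Sorensen both have date of most recent title 2005-02-22, so the next rule applies.
Ruiz and Sorensen are each not a home-nation competitor, so the next rule applies.
Among Ruiz and Sorensen, alphabetically by surname: Ruiz before Sorensen.
Order: Osei, Sato, Whitfield, Ivanova, Leclerc, Ruiz, Sorensen.

Osei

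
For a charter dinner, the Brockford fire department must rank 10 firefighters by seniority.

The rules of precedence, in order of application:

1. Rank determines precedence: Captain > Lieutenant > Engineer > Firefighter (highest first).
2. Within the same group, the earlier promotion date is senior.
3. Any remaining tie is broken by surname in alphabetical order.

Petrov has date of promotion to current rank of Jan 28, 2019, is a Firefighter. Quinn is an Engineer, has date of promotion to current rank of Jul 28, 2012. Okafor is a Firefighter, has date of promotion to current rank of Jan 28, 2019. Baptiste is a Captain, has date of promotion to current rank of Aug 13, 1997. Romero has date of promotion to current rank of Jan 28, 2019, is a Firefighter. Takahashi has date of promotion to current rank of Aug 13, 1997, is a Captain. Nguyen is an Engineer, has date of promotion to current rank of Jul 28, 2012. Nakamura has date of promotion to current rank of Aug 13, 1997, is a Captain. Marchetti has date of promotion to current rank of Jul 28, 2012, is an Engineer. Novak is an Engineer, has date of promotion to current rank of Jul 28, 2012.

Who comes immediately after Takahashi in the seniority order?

Marchetti

By rank: Baptiste, Nakamura and Takahashi (Captain); then Marchetti, Nguyen, Novak and Quinn (Engineer); then Okafor, Petrov and Romero (Firefighter).
Baptiste, Nakamura and Takahashi all have date of promotion to current rank Aug 13, 1997, so the next rule applies.
Among Baptiste, Nakamura and Takahashi, alphabetically by surname: Baptiste before Nakamura before Takahashi.
Marchetti, Nguyen, Novak and Quinn all have date of promotion to current rank Jul 28, 2012, so the next rule applies.
Among Marchetti, Nguyen, Novak and Quinn, alphabetically by surname: Marchetti before Nguyen before Novak before Quinn.
Okafor, Petrov and Romero all have date of promotion to current rank Jan 28, 2019, so the next rule applies.
Among Okafor, Petrov and Romero, alphabetically by surname: Okafor before Petrov before Romero.
Order: Baptiste, Nakamura, Takahashi, Marchetti, Nguyen, Novak, Quinn, Okafor, Petrov, Romero.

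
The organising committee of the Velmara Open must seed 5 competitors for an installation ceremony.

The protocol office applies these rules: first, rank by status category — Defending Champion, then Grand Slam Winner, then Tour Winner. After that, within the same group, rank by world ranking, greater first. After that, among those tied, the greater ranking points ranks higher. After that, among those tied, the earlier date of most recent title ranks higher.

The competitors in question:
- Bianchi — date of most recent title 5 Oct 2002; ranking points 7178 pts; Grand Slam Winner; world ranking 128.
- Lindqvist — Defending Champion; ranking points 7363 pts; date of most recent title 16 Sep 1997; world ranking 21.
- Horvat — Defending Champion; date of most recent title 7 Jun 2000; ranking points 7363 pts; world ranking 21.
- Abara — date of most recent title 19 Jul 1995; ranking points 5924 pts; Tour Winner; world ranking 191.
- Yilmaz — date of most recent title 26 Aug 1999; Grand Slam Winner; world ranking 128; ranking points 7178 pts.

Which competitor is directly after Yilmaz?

By status category: Lindqvist and Horvat (Defending Champion); then Yilmaz and Bianchi (Grand Slam Winner); then Abara (Tour Winner).
Lindqvist and Horvat both have world ranking 21, so the next rule applies.
Lindqvist and Horvat both have ranking points 7363 pts, so the next rule applies.
Among Lindqvist and Horvat, by date of most recent title (earlier first): Lindqvist (16 Sep 1997) before Horvat (7 Jun 2000).
Yilmaz and Bianchi both have world ranking 128, so the next rule applies.
Yilmaz and Bianchi both have ranking points 7178 pts, so the next rule applies.
Among Yilmaz and Bianchi, by date of most recent title (earlier first): Yilmaz (26 Aug 1999) before Bianchi (5 Oct 2002).
Order: Lindqvist, Horvat, Yilmaz, Bianchi, Abara.

Bianchi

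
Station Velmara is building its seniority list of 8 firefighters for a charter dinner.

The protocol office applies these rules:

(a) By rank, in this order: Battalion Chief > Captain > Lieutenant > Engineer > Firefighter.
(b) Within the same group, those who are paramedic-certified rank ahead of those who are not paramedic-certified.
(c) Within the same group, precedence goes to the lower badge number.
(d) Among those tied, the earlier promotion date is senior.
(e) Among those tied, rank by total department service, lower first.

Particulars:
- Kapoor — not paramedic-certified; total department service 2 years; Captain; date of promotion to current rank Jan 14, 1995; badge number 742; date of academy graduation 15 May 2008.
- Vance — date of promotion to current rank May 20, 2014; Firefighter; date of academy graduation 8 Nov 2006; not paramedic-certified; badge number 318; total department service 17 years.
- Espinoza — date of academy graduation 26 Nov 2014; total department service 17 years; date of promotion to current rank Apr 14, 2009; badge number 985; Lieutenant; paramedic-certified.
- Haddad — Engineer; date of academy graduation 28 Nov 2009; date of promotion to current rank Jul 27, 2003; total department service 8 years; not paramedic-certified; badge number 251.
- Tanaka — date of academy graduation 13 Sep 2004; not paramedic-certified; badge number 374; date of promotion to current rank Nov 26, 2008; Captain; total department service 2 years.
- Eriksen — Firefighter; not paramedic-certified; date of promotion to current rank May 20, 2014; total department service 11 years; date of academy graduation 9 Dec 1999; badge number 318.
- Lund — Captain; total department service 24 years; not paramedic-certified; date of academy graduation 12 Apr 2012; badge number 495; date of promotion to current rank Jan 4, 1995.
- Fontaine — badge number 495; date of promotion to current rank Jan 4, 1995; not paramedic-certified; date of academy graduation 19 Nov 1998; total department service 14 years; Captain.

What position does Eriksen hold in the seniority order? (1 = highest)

7

By rank: Tanaka, Fontaine, Lund and Kapoor (Captain); then Espinoza (Lieutenant); then Haddad (Engineer); then Eriksen and Vance (Firefighter).
Tanaka, Fontaine, Lund and Kapoor are each not paramedic-certified, so the next rule applies.
Among Tanaka, Fontaine, Lund and Kapoor, by badge number (lower first): Tanaka (374) before Fontaine and Lund (495) before Kapoor (742).
Fontaine and Lund both have date of promotion to current rank Jan 4, 1995, so the next rule applies.
Among Fontaine and Lund, by total department service (lower first): Fontaine (14 years) before Lund (24 years).
Eriksen and Vance are each not paramedic-certified, so the next rule applies.
Eriksen and Vance both have badge number 318, so the next rule applies.
Eriksen and Vance both have date of promotion to current rank May 20, 2014, so the next rule applies.
Among Eriksen and Vance, by total department service (lower first): Eriksen (11 years) before Vance (17 years).
Order: Tanaka, Fontaine, Lund, Kapoor, Espinoza, Haddad, Eriksen, Vance. So position 7.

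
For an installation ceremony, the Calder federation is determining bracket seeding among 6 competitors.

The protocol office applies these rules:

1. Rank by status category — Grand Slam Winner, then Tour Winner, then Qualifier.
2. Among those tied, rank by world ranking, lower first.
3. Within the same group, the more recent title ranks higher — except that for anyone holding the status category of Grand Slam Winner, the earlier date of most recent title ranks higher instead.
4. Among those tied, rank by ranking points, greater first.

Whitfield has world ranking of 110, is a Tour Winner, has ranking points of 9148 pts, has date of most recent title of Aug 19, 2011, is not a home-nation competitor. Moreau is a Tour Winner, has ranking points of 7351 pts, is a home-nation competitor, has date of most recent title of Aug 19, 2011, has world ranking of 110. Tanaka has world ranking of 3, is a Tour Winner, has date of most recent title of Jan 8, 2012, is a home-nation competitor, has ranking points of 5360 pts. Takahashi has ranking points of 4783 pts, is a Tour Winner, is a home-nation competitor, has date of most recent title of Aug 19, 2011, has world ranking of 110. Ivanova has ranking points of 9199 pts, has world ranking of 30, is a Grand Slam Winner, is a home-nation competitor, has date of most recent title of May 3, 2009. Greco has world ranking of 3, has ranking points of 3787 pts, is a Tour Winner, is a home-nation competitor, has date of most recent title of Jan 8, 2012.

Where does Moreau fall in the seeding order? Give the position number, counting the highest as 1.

5

By status category: Ivanova (Grand Slam Winner); then Tanaka, Greco, Whitfield, Moreau and Takahashi (Tour Winner).
Among Tanaka, Greco, Whitfield, Moreau and Takahashi, by world ranking (lower first): Tanaka and Greco (3) before Whitfield, Moreau and Takahashi (110).
Tanaka and Greco both have date of most recent title Jan 8, 2012, so the next rule applies.
Among Tanaka and Greco, by ranking points (higher first): Tanaka (5360 pts) before Greco (3787 pts).
Whitfield, Moreau and Takahashi all have date of most recent title Aug 19, 2011, so the next rule applies.
Among Whitfield, Moreau and Takahashi, by ranking points (higher first): Whitfield (9148 pts) before Moreau (7351 pts) before Takahashi (4783 pts).
Order: Ivanova, Tanaka, Greco, Whitfield, Moreau, Takahashi. So position 5.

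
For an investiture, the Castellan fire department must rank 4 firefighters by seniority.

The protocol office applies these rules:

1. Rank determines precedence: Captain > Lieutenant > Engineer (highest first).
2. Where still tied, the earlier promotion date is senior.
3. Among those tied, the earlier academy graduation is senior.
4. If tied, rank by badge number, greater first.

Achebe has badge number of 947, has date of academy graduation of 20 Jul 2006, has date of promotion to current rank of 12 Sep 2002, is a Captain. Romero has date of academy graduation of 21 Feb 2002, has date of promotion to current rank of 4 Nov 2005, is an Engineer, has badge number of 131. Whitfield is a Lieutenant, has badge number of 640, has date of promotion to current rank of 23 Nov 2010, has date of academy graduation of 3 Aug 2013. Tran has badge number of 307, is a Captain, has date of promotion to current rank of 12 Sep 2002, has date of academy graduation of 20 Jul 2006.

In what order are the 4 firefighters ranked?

By rank: Achebe and Tran (Captain); then Whitfield (Lieutenant); then Romero (Engineer).
Achebe and Tran both have date of promotion to current rank 12 Sep 2002, so the next rule applies.
Achebe and Tran both have date of academy graduation 20 Jul 2006, so the next rule applies.
Among Achebe and Tran, by badge number (higher first): Achebe (947) before Tran (307).
Full order: Achebe, Tran, Whitfield, Romero.

Achebe, Tran, Whitfield, Romero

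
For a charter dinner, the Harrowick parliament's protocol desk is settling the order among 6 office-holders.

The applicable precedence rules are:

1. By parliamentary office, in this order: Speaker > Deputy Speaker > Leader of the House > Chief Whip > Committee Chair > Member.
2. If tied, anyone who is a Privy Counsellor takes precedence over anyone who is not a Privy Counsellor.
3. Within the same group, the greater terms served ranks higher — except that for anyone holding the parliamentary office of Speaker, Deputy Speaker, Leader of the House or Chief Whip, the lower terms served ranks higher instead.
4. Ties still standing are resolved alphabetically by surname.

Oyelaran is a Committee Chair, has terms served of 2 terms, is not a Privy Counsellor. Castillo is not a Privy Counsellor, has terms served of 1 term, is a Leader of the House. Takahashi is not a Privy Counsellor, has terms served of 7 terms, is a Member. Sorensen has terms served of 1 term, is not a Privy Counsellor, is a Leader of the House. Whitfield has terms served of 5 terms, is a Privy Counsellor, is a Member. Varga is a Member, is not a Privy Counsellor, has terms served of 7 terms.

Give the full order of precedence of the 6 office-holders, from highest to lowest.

Castillo, Sorensen, Oyelaran, Whitfield, Takahashi, Varga

By parliamentary office: Castillo and Sorensen (Leader of the House); then Oyelaran (Committee Chair); then Whitfield, Takahashi and Varga (Member).
Castillo and Sorensen are each not a Privy Counsellor, so the next rule applies.
Castillo and Sorensen both have terms served 1 term, so the next rule applies.
Among Castillo and Sorensen, alphabetically by surname: Castillo before Sorensen.
Among Whitfield, Takahashi and Varga, a Privy Counsellor before not a Privy Counsellor: Whitfield (a Privy Counsellor) before Takahashi and Varga (not a Privy Counsellor).
Takahashi and Varga both have terms served 7 terms, so the next rule applies.
Among Takahashi and Varga, alphabetically by surname: Takahashi before Varga.
Full order: Castillo, Sorensen, Oyelaran, Whitfield, Takahashi, Varga.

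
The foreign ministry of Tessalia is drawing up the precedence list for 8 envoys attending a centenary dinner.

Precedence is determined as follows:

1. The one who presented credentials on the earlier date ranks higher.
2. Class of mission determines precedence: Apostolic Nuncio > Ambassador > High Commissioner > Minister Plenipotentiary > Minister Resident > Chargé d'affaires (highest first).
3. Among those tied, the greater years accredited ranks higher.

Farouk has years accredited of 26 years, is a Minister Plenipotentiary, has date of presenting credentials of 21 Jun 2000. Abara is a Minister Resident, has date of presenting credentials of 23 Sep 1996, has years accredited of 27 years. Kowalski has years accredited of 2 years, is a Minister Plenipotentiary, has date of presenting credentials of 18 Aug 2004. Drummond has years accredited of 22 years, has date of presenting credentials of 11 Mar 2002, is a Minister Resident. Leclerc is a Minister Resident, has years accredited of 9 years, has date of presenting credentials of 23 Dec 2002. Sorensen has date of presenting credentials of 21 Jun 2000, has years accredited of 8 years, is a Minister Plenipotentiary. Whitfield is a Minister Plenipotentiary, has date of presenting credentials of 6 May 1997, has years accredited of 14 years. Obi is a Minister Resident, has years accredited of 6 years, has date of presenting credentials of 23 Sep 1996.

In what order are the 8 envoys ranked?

By date of presenting credentials (earlier first): Abara and Obi (both 23 Sep 1996); then Whitfield (6 May 1997); then Farouk and Sorensen (both 21 Jun 2000); then Drummond (11 Mar 2002); then Leclerc (23 Dec 2002); then Kowalski (18 Aug 2004).
Abara and Obi are each Minister Resident, so the next rule applies.
Among Abara and Obi, by years accredited (higher first): Abara (27 years) before Obi (6 years).
Farouk and Sorensen are each Minister Plenipotentiary, so the next rule applies.
Among Farouk and Sorensen, by years accredited (higher first): Farouk (26 years) before Sorensen (8 years).
Full order: Abara, Obi, Whitfield, Farouk, Sorensen, Drummond, Leclerc, Kowalski.

Abara, Obi, Whitfield, Farouk, Sorensen, Drummond, Leclerc, Kowalski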